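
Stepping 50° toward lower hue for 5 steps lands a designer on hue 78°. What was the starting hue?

328°

5 steps of 50° (toward lower hue) give a net shift of −250°.
Start = end − shift: 78 + 250 = 328°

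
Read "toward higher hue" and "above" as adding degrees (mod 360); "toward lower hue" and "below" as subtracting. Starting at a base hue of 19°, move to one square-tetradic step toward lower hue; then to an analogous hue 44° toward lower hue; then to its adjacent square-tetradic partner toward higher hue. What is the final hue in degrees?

335°

square ↓ −90°: 19 − 90 = -71 → -71 + 360 = 289°
analog 44° ↓ −44°: 289 − 44 = 245°
square ↑ +90°: 245 + 90 = 335°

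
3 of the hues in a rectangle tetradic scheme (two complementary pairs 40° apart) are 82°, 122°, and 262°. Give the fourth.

302°

A rectangular tetradic uses two complementary pairs 40° apart: offsets 0°, 40°, 180°, 220°.
Among {82°, 122°, 262°}, 262° and 82° are a 180° pair.
The remaining hue 122° needs its own complement: 122 + 180 = 302°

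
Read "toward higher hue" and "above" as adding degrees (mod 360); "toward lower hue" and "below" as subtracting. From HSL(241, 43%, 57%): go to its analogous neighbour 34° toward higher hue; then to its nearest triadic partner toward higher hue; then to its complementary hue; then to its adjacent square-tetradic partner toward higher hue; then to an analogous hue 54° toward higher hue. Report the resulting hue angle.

359°

+34° (analog 34° ↑): 241 + 34 = 275°
+120° (triadic ↑): 275 + 120 = 395 → 395 − 360 = 35°
+180° (complement): 35 + 180 = 215°
+90° (square ↑): 215 + 90 = 305°
+54° (analog 54° ↑): 305 + 54 = 359°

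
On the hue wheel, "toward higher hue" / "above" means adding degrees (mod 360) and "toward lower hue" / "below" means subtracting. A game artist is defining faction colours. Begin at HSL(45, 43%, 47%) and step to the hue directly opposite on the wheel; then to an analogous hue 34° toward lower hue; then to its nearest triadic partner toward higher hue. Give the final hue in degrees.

complement +180°: 45 + 180 = 225°
analog 34° ↓ −34°: 225 − 34 = 191°
triadic ↑ +120°: 191 + 120 = 311°

311°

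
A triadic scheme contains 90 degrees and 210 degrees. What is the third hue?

A triad spaces three hues 120° apart.
The full set is {90°, 210°, 330°}.

330°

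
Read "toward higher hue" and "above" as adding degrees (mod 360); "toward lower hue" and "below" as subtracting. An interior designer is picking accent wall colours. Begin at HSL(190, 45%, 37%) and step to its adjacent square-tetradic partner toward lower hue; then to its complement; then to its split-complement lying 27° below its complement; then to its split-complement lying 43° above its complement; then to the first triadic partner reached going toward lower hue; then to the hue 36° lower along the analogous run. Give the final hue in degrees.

140°

−90° (square ↓): 190 − 90 = 100°
+180° (complement): 100 + 180 = 280°
+153° (split-comp 27° ↓): 280 + 153 = 433 → 433 − 360 = 73°
+223° (split-comp 43° ↑): 73 + 223 = 296°
−120° (triadic ↓): 296 − 120 = 176°
−36° (analog 36° ↓): 176 − 36 = 140°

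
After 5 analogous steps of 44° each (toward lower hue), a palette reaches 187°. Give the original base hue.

5 steps of 44° (toward lower hue) give a net shift of −220°.
Start = end − shift: 187 + 220 = 407 → 407 − 360 = 47°

47°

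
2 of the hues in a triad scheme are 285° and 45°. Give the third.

165°

A triad places three hues 120° apart.
The full set through 45° is {45°, 165°, 285°}.
Given {45°, 285°}, the missing hue is 165°.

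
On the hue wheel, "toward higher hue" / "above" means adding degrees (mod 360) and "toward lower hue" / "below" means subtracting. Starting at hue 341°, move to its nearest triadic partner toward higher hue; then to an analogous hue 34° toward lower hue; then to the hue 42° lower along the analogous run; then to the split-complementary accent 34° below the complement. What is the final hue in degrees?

171°

+120° (triadic ↑): 341 + 120 = 461 → 461 − 360 = 101°
−34° (analog 34° ↓): 101 − 34 = 67°
−42° (analog 42° ↓): 67 − 42 = 25°
+146° (split-comp 34° ↓): 25 + 146 = 171°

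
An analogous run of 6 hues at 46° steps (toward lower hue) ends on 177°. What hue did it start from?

5 steps of 46° (toward lower hue) give a net shift of −230°.
Start = end − shift: 177 + 230 = 407 → 407 − 360 = 47°

47°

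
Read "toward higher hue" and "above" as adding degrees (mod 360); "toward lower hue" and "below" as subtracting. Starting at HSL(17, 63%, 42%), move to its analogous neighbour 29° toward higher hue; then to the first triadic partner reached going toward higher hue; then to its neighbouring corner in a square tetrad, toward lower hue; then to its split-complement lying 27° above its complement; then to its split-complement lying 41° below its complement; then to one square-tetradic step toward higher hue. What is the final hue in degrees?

152°

analog 29° ↑ +29°: 17 + 29 = 46°
triadic ↑ +120°: 46 + 120 = 166°
square ↓ −90°: 166 − 90 = 76°
split-comp 27° ↑ +207°: 76 + 207 = 283°
split-comp 41° ↓ +139°: 283 + 139 = 422 → 422 − 360 = 62°
square ↑ +90°: 62 + 90 = 152°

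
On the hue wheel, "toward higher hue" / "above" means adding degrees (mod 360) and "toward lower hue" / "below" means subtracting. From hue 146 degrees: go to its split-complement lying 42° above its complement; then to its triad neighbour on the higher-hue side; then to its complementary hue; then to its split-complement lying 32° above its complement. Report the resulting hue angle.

146 + 222 = 368 → 368 − 360 = 8°   (split-comp 42° ↑)
8 + 120 = 128°   (triadic ↑)
128 + 180 = 308°   (complement)
308 + 212 = 520 → 520 − 360 = 160°   (split-comp 32° ↑)

160°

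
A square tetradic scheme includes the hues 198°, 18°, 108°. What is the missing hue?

288°

A square tetradic scheme places four hues every 90°.
The full set through 18° is {18°, 108°, 198°, 288°}.
Given {18°, 108°, 198°}, the missing hue is 288°.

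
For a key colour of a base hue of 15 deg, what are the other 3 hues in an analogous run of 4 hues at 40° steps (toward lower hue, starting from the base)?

335°, 295° and 255°

Analogous hues sit every 40° along the wheel.
15 − 40 = -25 → -25 + 360 = 335°
15 − 80 = -65 → -65 + 360 = 295°
15 − 120 = -105 → -105 + 360 = 255°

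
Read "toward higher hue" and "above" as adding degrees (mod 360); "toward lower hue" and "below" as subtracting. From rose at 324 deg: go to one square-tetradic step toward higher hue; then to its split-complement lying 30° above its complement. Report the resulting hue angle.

324 + 90 = 414 → 414 − 360 = 54°   (square ↑)
54 + 210 = 264°   (split-comp 30° ↑)

264°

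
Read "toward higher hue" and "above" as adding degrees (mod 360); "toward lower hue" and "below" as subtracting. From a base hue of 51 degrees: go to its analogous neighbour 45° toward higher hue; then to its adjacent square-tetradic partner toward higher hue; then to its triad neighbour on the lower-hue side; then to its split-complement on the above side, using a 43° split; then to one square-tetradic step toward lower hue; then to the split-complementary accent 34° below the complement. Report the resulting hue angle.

analog 45° ↑ +45°: 51 + 45 = 96°
square ↑ +90°: 96 + 90 = 186°
triadic ↓ −120°: 186 − 120 = 66°
split-comp 43° ↑ +223°: 66 + 223 = 289°
square ↓ −90°: 289 − 90 = 199°
split-comp 34° ↓ +146°: 199 + 146 = 345°

345°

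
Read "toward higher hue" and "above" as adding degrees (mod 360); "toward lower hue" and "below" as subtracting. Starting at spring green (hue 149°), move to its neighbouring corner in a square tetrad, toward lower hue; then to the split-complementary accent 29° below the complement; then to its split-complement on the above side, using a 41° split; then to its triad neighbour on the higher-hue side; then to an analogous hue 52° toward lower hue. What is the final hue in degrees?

149 − 90 = 59°   (square ↓)
59 + 151 = 210°   (split-comp 29° ↓)
210 + 221 = 431 → 431 − 360 = 71°   (split-comp 41° ↑)
71 + 120 = 191°   (triadic ↑)
191 − 52 = 139°   (analog 52° ↓)

139°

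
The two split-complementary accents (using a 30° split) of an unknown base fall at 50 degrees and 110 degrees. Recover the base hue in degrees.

260°

The accents sit 30° either side of the complement, so the complement is their short-arc midpoint on the wheel.
Short-arc midpoint of 50° and 110°: 80°.
Base is 180° from the complement: 80 − 180 = -100 → -100 + 360 = 260°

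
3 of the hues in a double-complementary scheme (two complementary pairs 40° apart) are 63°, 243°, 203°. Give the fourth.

A rectangular tetradic uses two complementary pairs 40° apart: offsets 0°, 40°, 180°, 220°.
Among {63°, 203°, 243°}, 63° and 243° are a 180° pair.
The remaining hue 203° needs its own complement: 203 + 180 = 383 → 383 − 360 = 23°

23°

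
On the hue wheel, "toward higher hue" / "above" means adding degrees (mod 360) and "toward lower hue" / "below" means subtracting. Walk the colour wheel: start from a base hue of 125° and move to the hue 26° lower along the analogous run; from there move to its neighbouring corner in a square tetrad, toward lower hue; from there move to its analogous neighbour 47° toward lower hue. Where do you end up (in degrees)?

125 − 26 = 99°   (analog 26° ↓)
99 − 90 = 9°   (square ↓)
9 − 47 = -38 → -38 + 360 = 322°   (analog 47° ↓)

322°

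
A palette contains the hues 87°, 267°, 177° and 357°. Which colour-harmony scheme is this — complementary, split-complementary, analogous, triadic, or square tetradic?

square tetradic

Sort the hues: 87°, 177°, 267°, 357°.
Successive gaps around the wheel: 90°, 90°, 90°, 90°.
Four hues every 90° form a square tetradic scheme.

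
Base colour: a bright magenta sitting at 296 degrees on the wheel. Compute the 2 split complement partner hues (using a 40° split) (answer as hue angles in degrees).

76° and 156°

Split-complementary hues sit 40° either side of the complement.
Complement of 296 degrees: 296 + 180 = 476 → 476 − 360 = 116°
116 − 40 = 76°
116 + 40 = 156°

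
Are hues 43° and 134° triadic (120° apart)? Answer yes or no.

Angular distance: |43 − 134| = 91 = 91°.
Triadic (120° apart) requires 120°.

no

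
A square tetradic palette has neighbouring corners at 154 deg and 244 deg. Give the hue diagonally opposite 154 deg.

334°

A square tetradic scheme places four hues 90° apart; opposite corners are 180° apart.
154 + 180 = 334°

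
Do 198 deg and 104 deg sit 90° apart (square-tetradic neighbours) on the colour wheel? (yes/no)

no

Angular distance: |198 − 104| = 94 = 94°.
90° apart (square-tetradic neighbours) requires 90°.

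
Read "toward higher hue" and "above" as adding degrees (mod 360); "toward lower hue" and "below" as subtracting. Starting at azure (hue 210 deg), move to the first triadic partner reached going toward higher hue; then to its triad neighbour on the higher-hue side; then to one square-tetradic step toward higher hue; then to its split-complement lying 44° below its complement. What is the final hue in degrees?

triadic ↑ +120°: 210 + 120 = 330°
triadic ↑ +120°: 330 + 120 = 450 → 450 − 360 = 90°
square ↑ +90°: 90 + 90 = 180°
split-comp 44° ↓ +136°: 180 + 136 = 316°

316°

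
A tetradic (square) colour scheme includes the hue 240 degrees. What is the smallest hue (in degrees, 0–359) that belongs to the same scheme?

A square tetradic scheme places four hues every 90°.
The full set through 240° is {60°, 150°, 240°, 330°}.

60°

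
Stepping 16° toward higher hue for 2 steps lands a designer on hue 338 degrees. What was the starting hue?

306°

2 steps of 16° (toward higher hue) give a net shift of +32°.
Start = end − shift: 338 − 32 = 306°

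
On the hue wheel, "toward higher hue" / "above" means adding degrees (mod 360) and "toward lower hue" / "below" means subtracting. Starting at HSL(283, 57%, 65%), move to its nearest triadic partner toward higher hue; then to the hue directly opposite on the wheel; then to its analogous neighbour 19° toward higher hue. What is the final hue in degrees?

242°

+120° (triadic ↑): 283 + 120 = 403 → 403 − 360 = 43°
+180° (complement): 43 + 180 = 223°
+19° (analog 19° ↑): 223 + 19 = 242°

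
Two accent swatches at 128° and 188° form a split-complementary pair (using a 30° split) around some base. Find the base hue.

338°

The accents sit 30° either side of the complement, so the complement is their short-arc midpoint on the wheel.
Short-arc midpoint of 128° and 188°: 158°.
Base is 180° from the complement: 158 − 180 = -22 → -22 + 360 = 338°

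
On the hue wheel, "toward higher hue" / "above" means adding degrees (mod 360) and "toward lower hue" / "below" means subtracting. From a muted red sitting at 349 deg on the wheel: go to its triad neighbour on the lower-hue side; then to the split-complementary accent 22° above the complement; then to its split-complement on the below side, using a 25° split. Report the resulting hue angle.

−120° (triadic ↓): 349 − 120 = 229°
+202° (split-comp 22° ↑): 229 + 202 = 431 → 431 − 360 = 71°
+155° (split-comp 25° ↓): 71 + 155 = 226°

226°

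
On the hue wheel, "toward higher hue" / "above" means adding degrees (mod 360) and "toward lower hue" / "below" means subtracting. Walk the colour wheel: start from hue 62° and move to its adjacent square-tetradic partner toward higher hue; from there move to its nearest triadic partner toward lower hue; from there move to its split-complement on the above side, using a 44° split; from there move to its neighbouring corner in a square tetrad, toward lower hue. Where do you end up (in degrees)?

166°

62 + 90 = 152°   (square ↑)
152 − 120 = 32°   (triadic ↓)
32 + 224 = 256°   (split-comp 44° ↑)
256 − 90 = 166°   (square ↓)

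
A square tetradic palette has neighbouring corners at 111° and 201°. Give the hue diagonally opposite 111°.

A square tetradic scheme places four hues 90° apart; opposite corners are 180° apart.
111 + 180 = 291°

291°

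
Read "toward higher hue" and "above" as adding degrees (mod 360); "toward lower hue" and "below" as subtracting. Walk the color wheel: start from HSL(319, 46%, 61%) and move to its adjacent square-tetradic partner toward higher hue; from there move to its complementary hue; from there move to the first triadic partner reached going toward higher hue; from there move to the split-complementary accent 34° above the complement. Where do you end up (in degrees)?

square ↑ +90°: 319 + 90 = 409 → 409 − 360 = 49°
complement +180°: 49 + 180 = 229°
triadic ↑ +120°: 229 + 120 = 349°
split-comp 34° ↑ +214°: 349 + 214 = 563 → 563 − 360 = 203°

203°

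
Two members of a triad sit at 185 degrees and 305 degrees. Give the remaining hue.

65°

A triad spaces three hues 120° apart.
The full set is {65°, 185°, 305°}.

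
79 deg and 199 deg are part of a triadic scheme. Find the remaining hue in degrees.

A triad places three hues 120° apart.
The full set through 79° is {79°, 199°, 319°}.
Given {79°, 199°}, the missing hue is 319°.

319°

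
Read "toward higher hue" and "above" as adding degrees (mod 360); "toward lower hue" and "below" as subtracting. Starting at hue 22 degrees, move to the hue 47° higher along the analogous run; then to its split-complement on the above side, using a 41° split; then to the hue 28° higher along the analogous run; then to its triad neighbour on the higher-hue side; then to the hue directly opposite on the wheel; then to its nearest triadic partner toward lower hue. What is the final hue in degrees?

138°

+47° (analog 47° ↑): 22 + 47 = 69°
+221° (split-comp 41° ↑): 69 + 221 = 290°
+28° (analog 28° ↑): 290 + 28 = 318°
+120° (triadic ↑): 318 + 120 = 438 → 438 − 360 = 78°
+180° (complement): 78 + 180 = 258°
−120° (triadic ↓): 258 − 120 = 138°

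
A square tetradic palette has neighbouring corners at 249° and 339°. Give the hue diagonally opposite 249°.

A square tetradic scheme places four hues 90° apart; opposite corners are 180° apart.
249 + 180 = 429 → 429 − 360 = 69°

69°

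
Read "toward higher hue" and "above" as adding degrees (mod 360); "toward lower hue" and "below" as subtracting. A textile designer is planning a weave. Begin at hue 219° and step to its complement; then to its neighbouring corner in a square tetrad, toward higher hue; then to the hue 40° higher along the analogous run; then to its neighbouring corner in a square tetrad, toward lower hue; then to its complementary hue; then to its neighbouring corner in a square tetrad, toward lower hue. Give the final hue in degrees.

+180° (complement): 219 + 180 = 399 → 399 − 360 = 39°
+90° (square ↑): 39 + 90 = 129°
+40° (analog 40° ↑): 129 + 40 = 169°
−90° (square ↓): 169 − 90 = 79°
+180° (complement): 79 + 180 = 259°
−90° (square ↓): 259 − 90 = 169°

169°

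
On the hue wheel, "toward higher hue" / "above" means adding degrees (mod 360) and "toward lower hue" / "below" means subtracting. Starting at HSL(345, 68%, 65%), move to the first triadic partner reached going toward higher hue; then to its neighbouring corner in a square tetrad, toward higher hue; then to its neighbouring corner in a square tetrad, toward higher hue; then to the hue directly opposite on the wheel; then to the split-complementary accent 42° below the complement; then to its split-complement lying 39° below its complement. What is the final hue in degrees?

24°

triadic ↑ +120°: 345 + 120 = 465 → 465 − 360 = 105°
square ↑ +90°: 105 + 90 = 195°
square ↑ +90°: 195 + 90 = 285°
complement +180°: 285 + 180 = 465 → 465 − 360 = 105°
split-comp 42° ↓ +138°: 105 + 138 = 243°
split-comp 39° ↓ +141°: 243 + 141 = 384 → 384 − 360 = 24°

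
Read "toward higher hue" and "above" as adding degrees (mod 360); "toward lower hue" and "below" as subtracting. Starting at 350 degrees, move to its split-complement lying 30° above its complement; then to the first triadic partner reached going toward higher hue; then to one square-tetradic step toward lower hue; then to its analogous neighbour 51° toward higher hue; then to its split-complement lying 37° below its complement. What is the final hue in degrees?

64°

split-comp 30° ↑ +210°: 350 + 210 = 560 → 560 − 360 = 200°
triadic ↑ +120°: 200 + 120 = 320°
square ↓ −90°: 320 − 90 = 230°
analog 51° ↑ +51°: 230 + 51 = 281°
split-comp 37° ↓ +143°: 281 + 143 = 424 → 424 − 360 = 64°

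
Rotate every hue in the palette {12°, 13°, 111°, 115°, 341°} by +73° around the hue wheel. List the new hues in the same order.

12 + 73 = 85°
13 + 73 = 86°
111 + 73 = 184°
115 + 73 = 188°
341 + 73 = 414 → 414 − 360 = 54°

85°, 86°, 184°, 188°, 54°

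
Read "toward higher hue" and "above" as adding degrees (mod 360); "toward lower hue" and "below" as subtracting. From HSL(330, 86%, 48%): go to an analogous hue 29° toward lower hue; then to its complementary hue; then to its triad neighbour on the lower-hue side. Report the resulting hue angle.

1°

330 − 29 = 301°   (analog 29° ↓)
301 + 180 = 481 → 481 − 360 = 121°   (complement)
121 − 120 = 1°   (triadic ↓)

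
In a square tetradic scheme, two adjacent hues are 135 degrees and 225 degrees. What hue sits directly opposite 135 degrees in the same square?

A square tetradic scheme places four hues 90° apart; opposite corners are 180° apart.
135 + 180 = 315°

315°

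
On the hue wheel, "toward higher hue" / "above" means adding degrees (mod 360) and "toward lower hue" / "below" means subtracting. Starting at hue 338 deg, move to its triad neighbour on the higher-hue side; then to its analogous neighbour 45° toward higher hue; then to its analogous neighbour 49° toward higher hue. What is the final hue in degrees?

192°

triadic ↑ +120°: 338 + 120 = 458 → 458 − 360 = 98°
analog 45° ↑ +45°: 98 + 45 = 143°
analog 49° ↑ +49°: 143 + 49 = 192°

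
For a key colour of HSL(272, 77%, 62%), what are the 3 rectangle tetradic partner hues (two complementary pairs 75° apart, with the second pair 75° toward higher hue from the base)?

347°, 92°, 167°

A rectangular tetradic uses two complementary pairs 75° apart: offsets 0°, 75°, 180°, 255°.
272 + 75 = 347°
272 + 180 = 452 → 452 − 360 = 92°
272 + 255 = 527 → 527 − 360 = 167°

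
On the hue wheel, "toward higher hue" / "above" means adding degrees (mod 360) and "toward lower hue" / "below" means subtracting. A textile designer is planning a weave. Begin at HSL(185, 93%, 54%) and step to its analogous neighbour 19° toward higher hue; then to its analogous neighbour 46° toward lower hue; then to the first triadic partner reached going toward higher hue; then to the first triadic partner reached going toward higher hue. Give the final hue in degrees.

185 + 19 = 204°   (analog 19° ↑)
204 − 46 = 158°   (analog 46° ↓)
158 + 120 = 278°   (triadic ↑)
278 + 120 = 398 → 398 − 360 = 38°   (triadic ↑)

38°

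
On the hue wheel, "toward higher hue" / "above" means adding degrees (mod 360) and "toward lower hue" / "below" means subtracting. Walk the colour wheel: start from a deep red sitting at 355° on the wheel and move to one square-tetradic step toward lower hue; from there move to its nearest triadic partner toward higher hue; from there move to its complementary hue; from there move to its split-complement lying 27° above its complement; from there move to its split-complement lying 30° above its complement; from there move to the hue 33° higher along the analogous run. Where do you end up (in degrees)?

square ↓ −90°: 355 − 90 = 265°
triadic ↑ +120°: 265 + 120 = 385 → 385 − 360 = 25°
complement +180°: 25 + 180 = 205°
split-comp 27° ↑ +207°: 205 + 207 = 412 → 412 − 360 = 52°
split-comp 30° ↑ +210°: 52 + 210 = 262°
analog 33° ↑ +33°: 262 + 33 = 295°

295°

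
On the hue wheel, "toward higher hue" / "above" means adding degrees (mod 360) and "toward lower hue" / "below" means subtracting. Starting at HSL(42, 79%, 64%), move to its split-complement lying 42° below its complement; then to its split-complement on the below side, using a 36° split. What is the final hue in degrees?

split-comp 42° ↓ +138°: 42 + 138 = 180°
split-comp 36° ↓ +144°: 180 + 144 = 324°

324°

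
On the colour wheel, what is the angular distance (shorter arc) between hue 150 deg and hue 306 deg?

|150 − 306| = 156.
156 ≤ 180, so the shorter arc is 156°.

156°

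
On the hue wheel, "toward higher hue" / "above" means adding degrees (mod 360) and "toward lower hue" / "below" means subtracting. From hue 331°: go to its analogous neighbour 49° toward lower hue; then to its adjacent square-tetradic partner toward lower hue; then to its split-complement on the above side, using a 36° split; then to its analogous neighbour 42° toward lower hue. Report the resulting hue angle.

6°

analog 49° ↓ −49°: 331 − 49 = 282°
square ↓ −90°: 282 − 90 = 192°
split-comp 36° ↑ +216°: 192 + 216 = 408 → 408 − 360 = 48°
analog 42° ↓ −42°: 48 − 42 = 6°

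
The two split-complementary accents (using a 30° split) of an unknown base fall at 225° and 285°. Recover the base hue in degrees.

75°

The accents sit 30° either side of the complement, so the complement is their short-arc midpoint on the wheel.
Short-arc midpoint of 225° and 285°: 255°.
Base is 180° from the complement: 255 − 180 = 75°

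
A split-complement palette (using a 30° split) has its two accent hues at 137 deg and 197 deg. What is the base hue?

347°

The accents sit 30° either side of the complement, so the complement is their short-arc midpoint on the wheel.
Short-arc midpoint of 137° and 197°: 167°.
Base is 180° from the complement: 167 − 180 = -13 → -13 + 360 = 347°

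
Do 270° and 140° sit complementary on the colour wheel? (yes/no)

no

Angular distance: |270 − 140| = 130 = 130°.
Complementary requires 180°.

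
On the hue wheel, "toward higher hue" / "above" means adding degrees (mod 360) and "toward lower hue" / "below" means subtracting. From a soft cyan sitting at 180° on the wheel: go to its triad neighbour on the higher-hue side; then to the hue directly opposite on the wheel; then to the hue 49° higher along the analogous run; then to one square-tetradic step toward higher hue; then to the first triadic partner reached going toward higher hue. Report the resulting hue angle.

19°

180 + 120 = 300°   (triadic ↑)
300 + 180 = 480 → 480 − 360 = 120°   (complement)
120 + 49 = 169°   (analog 49° ↑)
169 + 90 = 259°   (square ↑)
259 + 120 = 379 → 379 − 360 = 19°   (triadic ↑)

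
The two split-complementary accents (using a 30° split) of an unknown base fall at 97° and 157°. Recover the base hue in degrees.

307°

The accents sit 30° either side of the complement, so the complement is their short-arc midpoint on the wheel.
Short-arc midpoint of 97° and 157°: 127°.
Base is 180° from the complement: 127 − 180 = -53 → -53 + 360 = 307°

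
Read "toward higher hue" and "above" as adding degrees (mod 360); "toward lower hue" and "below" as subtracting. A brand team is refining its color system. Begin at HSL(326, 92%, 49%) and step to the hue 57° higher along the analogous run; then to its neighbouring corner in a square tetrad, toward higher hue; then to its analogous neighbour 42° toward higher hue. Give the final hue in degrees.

analog 57° ↑ +57°: 326 + 57 = 383 → 383 − 360 = 23°
square ↑ +90°: 23 + 90 = 113°
analog 42° ↑ +42°: 113 + 42 = 155°

155°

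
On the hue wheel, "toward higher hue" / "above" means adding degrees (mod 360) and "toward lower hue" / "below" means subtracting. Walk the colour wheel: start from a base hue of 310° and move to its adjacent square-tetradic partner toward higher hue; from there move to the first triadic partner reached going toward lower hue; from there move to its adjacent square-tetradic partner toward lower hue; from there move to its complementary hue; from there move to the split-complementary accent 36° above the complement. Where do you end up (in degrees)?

226°

+90° (square ↑): 310 + 90 = 400 → 400 − 360 = 40°
−120° (triadic ↓): 40 − 120 = -80 → -80 + 360 = 280°
−90° (square ↓): 280 − 90 = 190°
+180° (complement): 190 + 180 = 370 → 370 − 360 = 10°
+216° (split-comp 36° ↑): 10 + 216 = 226°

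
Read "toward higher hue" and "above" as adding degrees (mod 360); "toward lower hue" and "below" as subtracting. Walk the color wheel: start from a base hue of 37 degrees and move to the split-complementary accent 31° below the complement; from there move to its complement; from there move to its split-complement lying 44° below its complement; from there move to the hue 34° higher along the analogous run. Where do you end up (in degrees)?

split-comp 31° ↓ +149°: 37 + 149 = 186°
complement +180°: 186 + 180 = 366 → 366 − 360 = 6°
split-comp 44° ↓ +136°: 6 + 136 = 142°
analog 34° ↑ +34°: 142 + 34 = 176°

176°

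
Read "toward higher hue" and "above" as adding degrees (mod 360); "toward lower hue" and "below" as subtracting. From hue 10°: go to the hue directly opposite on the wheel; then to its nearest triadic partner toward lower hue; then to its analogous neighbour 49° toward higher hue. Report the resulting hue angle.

119°

10 + 180 = 190°   (complement)
190 − 120 = 70°   (triadic ↓)
70 + 49 = 119°   (analog 49° ↑)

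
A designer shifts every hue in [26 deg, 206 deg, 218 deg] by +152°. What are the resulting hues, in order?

178°, 358°, 10°

26 + 152 = 178°
206 + 152 = 358°
218 + 152 = 370 → 370 − 360 = 10°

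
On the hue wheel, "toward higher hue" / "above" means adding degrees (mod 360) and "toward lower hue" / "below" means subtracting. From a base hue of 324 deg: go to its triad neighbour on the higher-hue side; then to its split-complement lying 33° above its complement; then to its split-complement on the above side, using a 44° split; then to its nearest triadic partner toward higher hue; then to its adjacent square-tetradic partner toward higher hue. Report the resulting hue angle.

triadic ↑ +120°: 324 + 120 = 444 → 444 − 360 = 84°
split-comp 33° ↑ +213°: 84 + 213 = 297°
split-comp 44° ↑ +224°: 297 + 224 = 521 → 521 − 360 = 161°
triadic ↑ +120°: 161 + 120 = 281°
square ↑ +90°: 281 + 90 = 371 → 371 − 360 = 11°

11°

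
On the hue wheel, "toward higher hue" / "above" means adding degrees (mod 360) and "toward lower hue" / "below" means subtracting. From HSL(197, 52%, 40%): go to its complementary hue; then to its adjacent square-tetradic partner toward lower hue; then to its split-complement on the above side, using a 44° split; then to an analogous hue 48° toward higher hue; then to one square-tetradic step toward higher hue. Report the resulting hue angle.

complement +180°: 197 + 180 = 377 → 377 − 360 = 17°
square ↓ −90°: 17 − 90 = -73 → -73 + 360 = 287°
split-comp 44° ↑ +224°: 287 + 224 = 511 → 511 − 360 = 151°
analog 48° ↑ +48°: 151 + 48 = 199°
square ↑ +90°: 199 + 90 = 289°

289°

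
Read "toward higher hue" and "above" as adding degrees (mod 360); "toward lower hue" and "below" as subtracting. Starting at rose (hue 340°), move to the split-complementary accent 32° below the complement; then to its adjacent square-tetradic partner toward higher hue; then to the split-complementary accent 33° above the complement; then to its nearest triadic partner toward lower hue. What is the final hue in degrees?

340 + 148 = 488 → 488 − 360 = 128°   (split-comp 32° ↓)
128 + 90 = 218°   (square ↑)
218 + 213 = 431 → 431 − 360 = 71°   (split-comp 33° ↑)
71 − 120 = -49 → -49 + 360 = 311°   (triadic ↓)

311°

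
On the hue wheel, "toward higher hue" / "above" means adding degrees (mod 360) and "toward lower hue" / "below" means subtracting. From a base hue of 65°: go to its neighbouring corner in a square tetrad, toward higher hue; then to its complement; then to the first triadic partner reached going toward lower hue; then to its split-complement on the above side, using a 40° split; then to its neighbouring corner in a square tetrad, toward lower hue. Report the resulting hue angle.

65 + 90 = 155°   (square ↑)
155 + 180 = 335°   (complement)
335 − 120 = 215°   (triadic ↓)
215 + 220 = 435 → 435 − 360 = 75°   (split-comp 40° ↑)
75 − 90 = -15 → -15 + 360 = 345°   (square ↓)

345°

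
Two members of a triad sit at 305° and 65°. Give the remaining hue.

185°

A triad spaces three hues 120° apart.
The full set is {65°, 185°, 305°}.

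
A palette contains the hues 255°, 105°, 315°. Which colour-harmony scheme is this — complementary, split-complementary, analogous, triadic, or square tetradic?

split-complementary

Sort the hues: 105°, 255°, 315°.
Successive gaps around the wheel: 150°, 60°, 150°.
Two 150° gaps and one 60° gap — a base hue opposite a pair of accents 30° either side of its complement — is the split-complementary pattern.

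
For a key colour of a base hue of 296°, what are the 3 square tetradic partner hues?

A square tetradic scheme places four hues every 90°.
296 + 90 = 386 → 386 − 360 = 26°
296 + 180 = 476 → 476 − 360 = 116°
296 + 270 = 566 → 566 − 360 = 206°

26°, 116°, 206°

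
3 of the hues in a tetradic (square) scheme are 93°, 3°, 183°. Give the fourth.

A square tetradic scheme places four hues every 90°.
The full set through 3° is {3°, 93°, 183°, 273°}.
Given {3°, 93°, 183°}, the missing hue is 273°.

273°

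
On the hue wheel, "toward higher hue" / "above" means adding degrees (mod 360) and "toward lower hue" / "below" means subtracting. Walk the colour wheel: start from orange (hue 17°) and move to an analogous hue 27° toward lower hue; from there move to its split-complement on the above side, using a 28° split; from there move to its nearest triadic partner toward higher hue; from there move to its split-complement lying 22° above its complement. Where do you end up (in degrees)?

−27° (analog 27° ↓): 17 − 27 = -10 → -10 + 360 = 350°
+208° (split-comp 28° ↑): 350 + 208 = 558 → 558 − 360 = 198°
+120° (triadic ↑): 198 + 120 = 318°
+202° (split-comp 22° ↑): 318 + 202 = 520 → 520 − 360 = 160°

160°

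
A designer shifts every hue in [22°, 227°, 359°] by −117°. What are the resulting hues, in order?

22 − 117 = -95 → -95 + 360 = 265°
227 − 117 = 110°
359 − 117 = 242°

265°, 110°, 242°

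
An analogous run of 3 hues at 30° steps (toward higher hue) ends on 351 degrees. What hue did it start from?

291°

2 steps of 30° (toward higher hue) give a net shift of +60°.
Start = end − shift: 351 − 60 = 291°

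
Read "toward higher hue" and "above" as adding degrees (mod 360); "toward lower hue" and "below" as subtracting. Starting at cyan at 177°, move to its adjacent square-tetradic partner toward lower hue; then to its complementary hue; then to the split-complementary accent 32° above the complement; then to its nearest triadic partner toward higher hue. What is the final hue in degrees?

square ↓ −90°: 177 − 90 = 87°
complement +180°: 87 + 180 = 267°
split-comp 32° ↑ +212°: 267 + 212 = 479 → 479 − 360 = 119°
triadic ↑ +120°: 119 + 120 = 239°

239°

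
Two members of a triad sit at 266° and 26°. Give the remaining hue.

146°

A triad spaces three hues 120° apart.
The full set is {26°, 146°, 266°}.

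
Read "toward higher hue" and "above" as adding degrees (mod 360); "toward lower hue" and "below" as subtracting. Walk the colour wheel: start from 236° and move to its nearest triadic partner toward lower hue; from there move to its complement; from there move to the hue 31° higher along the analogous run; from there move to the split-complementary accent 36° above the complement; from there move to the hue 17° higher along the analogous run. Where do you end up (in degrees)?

−120° (triadic ↓): 236 − 120 = 116°
+180° (complement): 116 + 180 = 296°
+31° (analog 31° ↑): 296 + 31 = 327°
+216° (split-comp 36° ↑): 327 + 216 = 543 → 543 − 360 = 183°
+17° (analog 17° ↑): 183 + 17 = 200°

200°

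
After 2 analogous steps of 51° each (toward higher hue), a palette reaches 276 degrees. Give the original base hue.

174°

2 steps of 51° (toward higher hue) give a net shift of +102°.
Start = end − shift: 276 − 102 = 174°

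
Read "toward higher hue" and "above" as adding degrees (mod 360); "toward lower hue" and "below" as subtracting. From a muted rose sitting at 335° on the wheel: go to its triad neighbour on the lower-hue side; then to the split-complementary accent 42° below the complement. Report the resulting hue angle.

−120° (triadic ↓): 335 − 120 = 215°
+138° (split-comp 42° ↓): 215 + 138 = 353°

353°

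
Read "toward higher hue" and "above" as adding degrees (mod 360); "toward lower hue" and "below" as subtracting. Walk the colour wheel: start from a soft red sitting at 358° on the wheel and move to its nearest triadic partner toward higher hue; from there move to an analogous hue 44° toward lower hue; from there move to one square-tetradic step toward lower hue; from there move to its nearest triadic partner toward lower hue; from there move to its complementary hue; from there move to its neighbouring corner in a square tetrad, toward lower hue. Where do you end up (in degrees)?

314°

+120° (triadic ↑): 358 + 120 = 478 → 478 − 360 = 118°
−44° (analog 44° ↓): 118 − 44 = 74°
−90° (square ↓): 74 − 90 = -16 → -16 + 360 = 344°
−120° (triadic ↓): 344 − 120 = 224°
+180° (complement): 224 + 180 = 404 → 404 − 360 = 44°
−90° (square ↓): 44 − 90 = -46 → -46 + 360 = 314°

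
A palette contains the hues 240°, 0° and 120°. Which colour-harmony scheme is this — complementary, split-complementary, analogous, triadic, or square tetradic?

triadic

Sort the hues: 0°, 120°, 240°.
Successive gaps around the wheel: 120°, 120°, 120°.
Three hues equally spaced 120° apart form a triad.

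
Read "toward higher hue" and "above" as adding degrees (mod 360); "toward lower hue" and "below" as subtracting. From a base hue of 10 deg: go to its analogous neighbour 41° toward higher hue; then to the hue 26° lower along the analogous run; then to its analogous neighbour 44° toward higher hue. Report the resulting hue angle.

69°

10 + 41 = 51°   (analog 41° ↑)
51 − 26 = 25°   (analog 26° ↓)
25 + 44 = 69°   (analog 44° ↑)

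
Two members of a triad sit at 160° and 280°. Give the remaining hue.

A triad spaces three hues 120° apart.
The full set is {40°, 160°, 280°}.

40°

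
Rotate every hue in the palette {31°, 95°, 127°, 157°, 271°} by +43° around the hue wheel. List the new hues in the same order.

31 + 43 = 74°
95 + 43 = 138°
127 + 43 = 170°
157 + 43 = 200°
271 + 43 = 314°

74°, 138°, 170°, 200°, 314°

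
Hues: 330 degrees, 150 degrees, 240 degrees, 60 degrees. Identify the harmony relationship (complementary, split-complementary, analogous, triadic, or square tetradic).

Sort the hues: 60°, 150°, 240°, 330°.
Successive gaps around the wheel: 90°, 90°, 90°, 90°.
Four hues every 90° form a square tetradic scheme.

square tetradic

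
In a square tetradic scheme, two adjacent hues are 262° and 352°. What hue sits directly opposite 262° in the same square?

82°

A square tetradic scheme places four hues 90° apart; opposite corners are 180° apart.
262 + 180 = 442 → 442 − 360 = 82°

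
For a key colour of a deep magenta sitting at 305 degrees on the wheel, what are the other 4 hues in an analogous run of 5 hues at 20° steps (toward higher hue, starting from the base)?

Analogous hues sit every 20° along the wheel.
305 + 20 = 325°
305 + 40 = 345°
305 + 60 = 365 → 365 − 360 = 5°
305 + 80 = 385 → 385 − 360 = 25°

325°, 345°, 5°, and 25°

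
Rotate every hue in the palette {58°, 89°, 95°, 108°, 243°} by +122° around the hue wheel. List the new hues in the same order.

180°, 211°, 217°, 230°, 5°

58 + 122 = 180°
89 + 122 = 211°
95 + 122 = 217°
108 + 122 = 230°
243 + 122 = 365 → 365 − 360 = 5°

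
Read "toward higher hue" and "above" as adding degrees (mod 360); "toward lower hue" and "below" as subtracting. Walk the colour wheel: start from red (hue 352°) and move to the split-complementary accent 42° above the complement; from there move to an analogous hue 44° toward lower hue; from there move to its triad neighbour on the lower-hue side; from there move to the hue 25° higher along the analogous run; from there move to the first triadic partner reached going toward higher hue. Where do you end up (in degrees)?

split-comp 42° ↑ +222°: 352 + 222 = 574 → 574 − 360 = 214°
analog 44° ↓ −44°: 214 − 44 = 170°
triadic ↓ −120°: 170 − 120 = 50°
analog 25° ↑ +25°: 50 + 25 = 75°
triadic ↑ +120°: 75 + 120 = 195°

195°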